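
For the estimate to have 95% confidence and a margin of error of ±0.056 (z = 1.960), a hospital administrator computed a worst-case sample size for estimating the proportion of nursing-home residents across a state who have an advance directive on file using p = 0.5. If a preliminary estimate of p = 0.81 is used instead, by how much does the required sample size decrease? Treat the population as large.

118

Conservative (p = 0.5): n = 1.960² × 0.25 / 0.056² ≈ 306.25 → 307.
Using p = 0.81: p(1−p) = 0.1539, so n = 1.960² × 0.1539 / 0.056² ≈ 188.53 → 189.
Reduction: 307 − 189 = 118.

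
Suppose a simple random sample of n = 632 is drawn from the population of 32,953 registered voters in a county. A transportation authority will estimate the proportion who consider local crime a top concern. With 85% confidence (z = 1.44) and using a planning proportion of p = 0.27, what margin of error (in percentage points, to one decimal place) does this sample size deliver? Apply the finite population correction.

Finite-population factor: (N−n)/(N−1) = (32953−632)/(32953−1) = 0.9809.
SE(p̂) = √[p(1−p)/n · (N−n)/(N−1)] = √[0.1971/632 × 0.9809] = 0.01749.
E = z × SE = 1.44 × 0.01749 = 0.02519 ≈ 2.5 percentage points.

2.5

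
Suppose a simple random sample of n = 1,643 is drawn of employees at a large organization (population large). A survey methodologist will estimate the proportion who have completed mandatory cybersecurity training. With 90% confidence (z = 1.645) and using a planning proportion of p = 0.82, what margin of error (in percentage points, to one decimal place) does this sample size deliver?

SE(p̂) = √[p(1−p)/n] = √[0.1476/1643] = 0.00948.
E = z × SE = 1.645 × 0.00948 = 0.01559, or 1.6 percentage points.

1.6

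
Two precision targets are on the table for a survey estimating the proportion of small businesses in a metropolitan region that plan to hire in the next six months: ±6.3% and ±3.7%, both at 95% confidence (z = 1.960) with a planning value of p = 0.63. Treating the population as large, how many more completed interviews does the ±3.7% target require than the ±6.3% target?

At ±6.3%: n = 1.960² × 0.2331 / 0.063² ≈ 225.62 → 226.
At ±3.7%: n = 1.960² × 0.2331 / 0.037² ≈ 654.11 → 655.
Additional respondents: 655 − 226 = 429.

429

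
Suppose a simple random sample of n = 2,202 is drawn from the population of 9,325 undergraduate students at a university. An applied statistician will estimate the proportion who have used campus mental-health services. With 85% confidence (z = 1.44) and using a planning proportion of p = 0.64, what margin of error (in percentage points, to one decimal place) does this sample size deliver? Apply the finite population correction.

1.3

Finite-population factor: (N−n)/(N−1) = (9325−2202)/(9325−1) = 0.7639.
SE(p̂) = √[p(1−p)/n · (N−n)/(N−1)] = √[0.2304/2202 × 0.7639] = 0.00894.
E = z × SE = 1.44 × 0.00894 = 0.01287 ≈ 1.3 percentage points.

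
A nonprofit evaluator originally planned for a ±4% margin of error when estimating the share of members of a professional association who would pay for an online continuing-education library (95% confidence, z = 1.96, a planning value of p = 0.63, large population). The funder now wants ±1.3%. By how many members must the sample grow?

At ±4%: n = 1.96² × 0.2331 / 0.040² ≈ 559.67 → 560.
At ±1.3%: n = 1.96² × 0.2331 / 0.013² ≈ 5298.68 → 5299.
Additional respondents: 5299 − 560 = 4739.

4739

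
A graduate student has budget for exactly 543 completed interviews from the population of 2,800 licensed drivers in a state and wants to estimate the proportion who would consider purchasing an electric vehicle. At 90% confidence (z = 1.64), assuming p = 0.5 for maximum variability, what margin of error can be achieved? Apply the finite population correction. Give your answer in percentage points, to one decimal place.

Finite-population factor: (N−n)/(N−1) = (2800−543)/(2800−1) = 0.8064.
SE(p̂) = √[p(1−p)/n · (N−n)/(N−1)] = √[0.2500/543 × 0.8064] = 0.01927.
E = z × SE = 1.64 × 0.01927 = 0.03160 ≈ 3.2 percentage points.

3.2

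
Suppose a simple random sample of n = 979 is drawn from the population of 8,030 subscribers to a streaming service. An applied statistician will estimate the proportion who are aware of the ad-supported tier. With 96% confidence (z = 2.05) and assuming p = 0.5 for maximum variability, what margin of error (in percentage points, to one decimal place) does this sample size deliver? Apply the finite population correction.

Finite-population factor: (N−n)/(N−1) = (8030−979)/(8030−1) = 0.8782.
SE(p̂) = √[p(1−p)/n · (N−n)/(N−1)] = √[0.2500/979 × 0.8782] = 0.01498.
E = z × SE = 2.05 × 0.01498 = 0.03070 ≈ 3.1 percentage points.

3.1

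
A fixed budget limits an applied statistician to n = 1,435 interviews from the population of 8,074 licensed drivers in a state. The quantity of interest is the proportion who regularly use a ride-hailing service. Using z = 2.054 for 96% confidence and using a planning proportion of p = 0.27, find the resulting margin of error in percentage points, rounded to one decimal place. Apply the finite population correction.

2.2

Finite-population factor: (N−n)/(N−1) = (8074−1435)/(8074−1) = 0.8224.
SE(p̂) = √[p(1−p)/n · (N−n)/(N−1)] = √[0.1971/1435 × 0.8224] = 0.01063.
E = z × SE = 2.054 × 0.01063 = 0.02183 ≈ 2.2 percentage points.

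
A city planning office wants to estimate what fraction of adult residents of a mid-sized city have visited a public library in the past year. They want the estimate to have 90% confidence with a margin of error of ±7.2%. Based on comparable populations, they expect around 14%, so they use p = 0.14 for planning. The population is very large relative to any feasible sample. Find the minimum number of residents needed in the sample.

For 90% confidence, z = 1.64.
With p = 0.14, p(1−p) = 0.1204.
n = z²·p(1−p)/E² = 1.64² × 0.1204 / 0.072² = 2.6896 × 0.1204 / 0.005184 ≈ 62.47.
Rounding up gives n = 63.

63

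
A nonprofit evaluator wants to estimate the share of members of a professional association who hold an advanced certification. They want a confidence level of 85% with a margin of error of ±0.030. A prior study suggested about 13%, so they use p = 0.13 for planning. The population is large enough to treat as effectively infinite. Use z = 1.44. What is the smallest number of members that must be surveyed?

With p = 0.13, p(1−p) = 0.1131.
n = z²·p(1−p)/E² = 1.44² × 0.1131 / 0.030² = 2.0736 × 0.1131 / 0.000900 ≈ 260.58.
Rounding up gives n = 261.

261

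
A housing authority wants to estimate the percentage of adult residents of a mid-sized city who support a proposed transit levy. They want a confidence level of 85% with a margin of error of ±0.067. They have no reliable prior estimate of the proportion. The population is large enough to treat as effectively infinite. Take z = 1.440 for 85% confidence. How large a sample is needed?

116

With no prior estimate, use p = 0.5, giving p(1−p) = 0.25.
n = z²·p(1−p)/E² = 1.440² × 0.2500 / 0.067² = 2.0736 × 0.2500 / 0.004489 ≈ 115.48.
Rounding up gives n = 116.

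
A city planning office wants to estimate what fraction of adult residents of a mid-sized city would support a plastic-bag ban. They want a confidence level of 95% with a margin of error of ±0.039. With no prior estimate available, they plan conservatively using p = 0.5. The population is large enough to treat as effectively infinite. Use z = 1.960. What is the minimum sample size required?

With p = 0.5, p(1−p) = 0.25.
n = z²·p(1−p)/E² = 1.960² × 0.2500 / 0.039² = 3.8416 × 0.2500 / 0.001521 ≈ 631.43.
Rounding up gives n = 632.

632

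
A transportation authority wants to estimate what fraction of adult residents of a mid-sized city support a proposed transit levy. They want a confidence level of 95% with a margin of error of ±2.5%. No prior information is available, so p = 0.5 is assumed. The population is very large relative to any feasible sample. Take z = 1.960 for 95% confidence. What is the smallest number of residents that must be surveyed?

1537

With p = 0.5, p(1−p) = 0.25.
n = z²·p(1−p)/E² = 1.960² × 0.2500 / 0.025² = 3.8416 × 0.2500 / 0.000625 ≈ 1536.64.
Rounding up gives n = 1537.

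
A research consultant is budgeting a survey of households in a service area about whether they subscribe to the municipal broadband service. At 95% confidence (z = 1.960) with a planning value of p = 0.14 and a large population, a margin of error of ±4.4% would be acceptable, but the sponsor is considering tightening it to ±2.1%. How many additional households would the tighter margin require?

810

At ±4.4%: n = 1.960² × 0.1204 / 0.044² ≈ 238.91 → 239.
At ±2.1%: n = 1.960² × 0.1204 / 0.021² ≈ 1048.82 → 1049.
Additional respondents: 1049 − 239 = 810.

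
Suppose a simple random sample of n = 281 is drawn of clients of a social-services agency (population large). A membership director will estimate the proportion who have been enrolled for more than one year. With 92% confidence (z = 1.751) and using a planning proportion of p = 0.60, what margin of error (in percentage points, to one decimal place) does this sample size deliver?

SE(p̂) = √[p(1−p)/n] = √[0.2400/281] = 0.02922.
E = z × SE = 1.751 × 0.02922 = 0.05117, or 5.1 percentage points.

5.1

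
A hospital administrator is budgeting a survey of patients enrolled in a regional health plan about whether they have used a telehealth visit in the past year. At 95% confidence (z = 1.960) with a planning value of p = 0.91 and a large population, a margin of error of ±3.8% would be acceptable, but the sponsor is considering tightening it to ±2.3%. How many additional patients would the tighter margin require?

377

At ±3.8%: n = 1.960² × 0.0819 / 0.038² ≈ 217.89 → 218.
At ±2.3%: n = 1.960² × 0.0819 / 0.023² ≈ 594.76 → 595.
Additional respondents: 595 − 218 = 377.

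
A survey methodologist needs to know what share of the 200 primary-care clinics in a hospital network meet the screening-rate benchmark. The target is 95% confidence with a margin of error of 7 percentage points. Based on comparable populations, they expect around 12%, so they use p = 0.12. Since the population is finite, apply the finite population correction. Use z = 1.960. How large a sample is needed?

59

Unadjusted: n₀ = 1.960² × 0.12 × 0.88 / 0.070² ≈ 82.79, so n₀ = 83.
Finite population correction with N = 200: n = n₀ / (1 + (n₀−1)/N) = 83 / (1 + 82/200) = 83 / 1.4100 ≈ 58.87.
Rounding up, n = 59.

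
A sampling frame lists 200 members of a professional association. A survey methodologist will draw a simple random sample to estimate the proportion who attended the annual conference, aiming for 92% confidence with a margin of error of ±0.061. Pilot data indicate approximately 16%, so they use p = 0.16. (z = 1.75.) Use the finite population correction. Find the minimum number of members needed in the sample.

Unadjusted: n₀ = 1.75² × 0.16 × 0.84 / 0.061² ≈ 110.62, so n₀ = 111.
Finite population correction with N = 200: n = n₀ / (1 + (n₀−1)/N) = 111 / (1 + 110/200) = 111 / 1.5500 ≈ 71.61.
Rounding up, n = 72.

72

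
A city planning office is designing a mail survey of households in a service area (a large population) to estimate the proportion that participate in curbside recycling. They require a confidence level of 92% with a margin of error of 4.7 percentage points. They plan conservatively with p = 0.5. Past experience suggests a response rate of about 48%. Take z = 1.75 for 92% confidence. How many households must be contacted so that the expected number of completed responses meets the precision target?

Completed interviews needed: n₀ = 1.75² × 0.2500 / 0.047² ≈ 346.59 → 347.
At a 48% response rate, contacts needed = 347 / 0.48 ≈ 722.92 → 723.

723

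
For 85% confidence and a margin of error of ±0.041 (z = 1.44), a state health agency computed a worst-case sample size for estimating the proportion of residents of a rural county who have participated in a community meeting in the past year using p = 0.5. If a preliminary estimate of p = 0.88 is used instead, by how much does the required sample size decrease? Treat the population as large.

178

Conservative (p = 0.5): n = 1.44² × 0.25 / 0.041² ≈ 308.39 → 309.
Using p = 0.88: p(1−p) = 0.1056, so n = 1.44² × 0.1056 / 0.041² ≈ 130.26 → 131.
Reduction: 309 − 131 = 178.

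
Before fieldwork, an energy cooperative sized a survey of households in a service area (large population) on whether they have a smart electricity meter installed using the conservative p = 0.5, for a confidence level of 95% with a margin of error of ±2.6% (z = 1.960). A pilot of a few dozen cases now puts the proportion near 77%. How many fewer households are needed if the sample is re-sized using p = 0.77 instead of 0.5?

414

Conservative (p = 0.5): n = 1.960² × 0.25 / 0.026² ≈ 1420.71 → 1421.
Using p = 0.77: p(1−p) = 0.1771, so n = 1.960² × 0.1771 / 0.026² ≈ 1006.43 → 1007.
Reduction: 1421 − 1007 = 414.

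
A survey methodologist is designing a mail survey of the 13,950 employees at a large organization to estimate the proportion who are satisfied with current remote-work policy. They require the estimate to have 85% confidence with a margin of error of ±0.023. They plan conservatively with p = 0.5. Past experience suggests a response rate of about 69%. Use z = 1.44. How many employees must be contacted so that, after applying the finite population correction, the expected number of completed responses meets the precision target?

Completed interviews needed (unadjusted): n₀ = 1.44² × 0.2500 / 0.023² ≈ 979.96 → 980.
FPC for N = 13,950: n = 980 / (1 + 979/13950) = 980 / 1.0702 ≈ 915.73 → 916.
At a 69% response rate, contacts needed = 916 / 0.69 ≈ 1327.54 → 1328.

1328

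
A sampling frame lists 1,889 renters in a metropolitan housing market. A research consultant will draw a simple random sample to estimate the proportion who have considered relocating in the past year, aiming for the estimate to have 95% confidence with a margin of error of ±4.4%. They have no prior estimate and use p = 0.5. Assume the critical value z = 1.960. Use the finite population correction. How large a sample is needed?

394

Unadjusted: n₀ = 1.960² × 0.50 × 0.50 / 0.044² ≈ 496.07, so n₀ = 497.
Finite population correction with N = 1,889: n = n₀ / (1 + (n₀−1)/N) = 497 / (1 + 496/1889) = 497 / 1.2626 ≈ 393.64.
Rounding up, n = 394.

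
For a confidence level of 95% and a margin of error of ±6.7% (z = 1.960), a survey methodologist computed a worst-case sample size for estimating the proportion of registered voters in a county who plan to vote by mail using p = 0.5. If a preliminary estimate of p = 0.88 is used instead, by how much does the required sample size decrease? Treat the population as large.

123

Conservative (p = 0.5): n = 1.960² × 0.25 / 0.067² ≈ 213.95 → 214.
Using p = 0.88: p(1−p) = 0.1056, so n = 1.960² × 0.1056 / 0.067² ≈ 90.37 → 91.
Reduction: 214 − 91 = 123.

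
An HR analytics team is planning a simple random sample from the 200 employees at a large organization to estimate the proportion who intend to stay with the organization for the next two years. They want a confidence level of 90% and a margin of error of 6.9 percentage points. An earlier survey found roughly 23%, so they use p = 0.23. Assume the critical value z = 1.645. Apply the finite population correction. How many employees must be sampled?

Unadjusted: n₀ = 1.645² × 0.23 × 0.77 / 0.069² ≈ 100.66, so n₀ = 101.
Finite population correction with N = 200: n = n₀ / (1 + (n₀−1)/N) = 101 / (1 + 100/200) = 101 / 1.5000 ≈ 67.33.
Rounding up, n = 68.

68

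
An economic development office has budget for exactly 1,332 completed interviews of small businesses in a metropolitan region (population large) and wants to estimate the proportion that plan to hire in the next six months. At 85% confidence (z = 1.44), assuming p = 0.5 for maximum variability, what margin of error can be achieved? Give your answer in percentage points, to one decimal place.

SE(p̂) = √[p(1−p)/n] = √[0.2500/1332] = 0.01370.
E = z × SE = 1.44 × 0.01370 = 0.01973, or 2.0 percentage points.

2.0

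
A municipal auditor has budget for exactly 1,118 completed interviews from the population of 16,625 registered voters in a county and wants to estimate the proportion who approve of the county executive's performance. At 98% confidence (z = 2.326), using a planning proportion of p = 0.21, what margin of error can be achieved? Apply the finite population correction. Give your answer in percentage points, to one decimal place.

2.7

Finite-population factor: (N−n)/(N−1) = (16625−1118)/(16625−1) = 0.9328.
SE(p̂) = √[p(1−p)/n · (N−n)/(N−1)] = √[0.1659/1118 × 0.9328] = 0.01177.
E = z × SE = 2.326 × 0.01177 = 0.02737 ≈ 2.7 percentage points.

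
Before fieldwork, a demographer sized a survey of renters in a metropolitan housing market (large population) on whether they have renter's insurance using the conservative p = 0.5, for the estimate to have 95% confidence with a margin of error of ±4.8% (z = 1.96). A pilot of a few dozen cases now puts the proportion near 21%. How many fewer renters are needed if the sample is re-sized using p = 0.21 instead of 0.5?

Conservative (p = 0.5): n = 1.96² × 0.25 / 0.048² ≈ 416.84 → 417.
Using p = 0.21: p(1−p) = 0.1659, so n = 1.96² × 0.1659 / 0.048² ≈ 276.62 → 277.
Reduction: 417 − 277 = 140.

140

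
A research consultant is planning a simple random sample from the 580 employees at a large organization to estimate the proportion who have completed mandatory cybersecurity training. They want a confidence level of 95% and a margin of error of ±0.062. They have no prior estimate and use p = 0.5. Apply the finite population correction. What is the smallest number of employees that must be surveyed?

175

For 95% confidence, z = 1.960.
Unadjusted: n₀ = 1.960² × 0.50 × 0.50 / 0.062² ≈ 249.84, so n₀ = 250.
Finite population correction with N = 580: n = n₀ / (1 + (n₀−1)/N) = 250 / (1 + 249/580) = 250 / 1.4293 ≈ 174.91.
Rounding up, n = 175.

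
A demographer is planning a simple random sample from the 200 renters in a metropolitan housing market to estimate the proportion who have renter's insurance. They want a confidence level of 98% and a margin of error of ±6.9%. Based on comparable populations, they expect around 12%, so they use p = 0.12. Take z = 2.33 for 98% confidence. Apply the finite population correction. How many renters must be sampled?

Unadjusted: n₀ = 2.33² × 0.12 × 0.88 / 0.069² ≈ 120.41, so n₀ = 121.
Finite population correction with N = 200: n = n₀ / (1 + (n₀−1)/N) = 121 / (1 + 120/200) = 121 / 1.6000 ≈ 75.62.
Rounding up, n = 76.

76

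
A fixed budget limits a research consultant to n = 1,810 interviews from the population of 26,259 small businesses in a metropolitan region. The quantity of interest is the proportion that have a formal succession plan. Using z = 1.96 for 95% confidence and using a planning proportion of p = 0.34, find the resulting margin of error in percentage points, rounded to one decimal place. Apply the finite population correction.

Finite-population factor: (N−n)/(N−1) = (26259−1810)/(26259−1) = 0.9311.
SE(p̂) = √[p(1−p)/n · (N−n)/(N−1)] = √[0.2244/1810 × 0.9311] = 0.01074.
E = z × SE = 1.96 × 0.01074 = 0.02106 ≈ 2.1 percentage points.

2.1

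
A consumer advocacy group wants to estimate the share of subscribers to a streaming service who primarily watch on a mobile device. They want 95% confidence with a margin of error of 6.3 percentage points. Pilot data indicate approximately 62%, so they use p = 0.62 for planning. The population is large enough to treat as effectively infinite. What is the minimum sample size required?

229

For 95% confidence, z = 1.96.
With p = 0.62, p(1−p) = 0.2356.
n = z²·p(1−p)/E² = 1.96² × 0.2356 / 0.063² = 3.8416 × 0.2356 / 0.003969 ≈ 228.04.
Rounding up gives n = 229.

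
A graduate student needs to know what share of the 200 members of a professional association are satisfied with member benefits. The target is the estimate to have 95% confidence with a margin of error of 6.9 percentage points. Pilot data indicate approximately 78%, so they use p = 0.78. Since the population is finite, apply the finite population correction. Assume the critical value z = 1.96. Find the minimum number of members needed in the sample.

Unadjusted: n₀ = 1.96² × 0.78 × 0.22 / 0.069² ≈ 138.46, so n₀ = 139.
Finite population correction with N = 200: n = n₀ / (1 + (n₀−1)/N) = 139 / (1 + 138/200) = 139 / 1.6900 ≈ 82.25.
Rounding up, n = 83.

83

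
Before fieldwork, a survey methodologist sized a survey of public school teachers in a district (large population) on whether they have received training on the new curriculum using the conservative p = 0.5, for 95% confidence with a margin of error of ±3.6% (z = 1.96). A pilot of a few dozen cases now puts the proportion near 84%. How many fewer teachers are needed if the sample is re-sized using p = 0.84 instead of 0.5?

343

Conservative (p = 0.5): n = 1.96² × 0.25 / 0.036² ≈ 741.05 → 742.
Using p = 0.84: p(1−p) = 0.1344, so n = 1.96² × 0.1344 / 0.036² ≈ 398.39 → 399.
Reduction: 742 − 399 = 343.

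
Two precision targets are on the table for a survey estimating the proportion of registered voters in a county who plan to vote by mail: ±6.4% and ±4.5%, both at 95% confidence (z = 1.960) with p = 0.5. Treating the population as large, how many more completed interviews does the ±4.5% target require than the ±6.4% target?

240

At ±6.4%: n = 1.960² × 0.2500 / 0.064² ≈ 234.47 → 235.
At ±4.5%: n = 1.960² × 0.2500 / 0.045² ≈ 474.27 → 475.
Additional respondents: 475 − 235 = 240.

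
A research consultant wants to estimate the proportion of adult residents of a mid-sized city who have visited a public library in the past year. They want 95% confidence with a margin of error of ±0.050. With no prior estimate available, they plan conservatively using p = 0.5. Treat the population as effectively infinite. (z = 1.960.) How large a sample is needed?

385

With p = 0.5, p(1−p) = 0.25.
n = z²·p(1−p)/E² = 1.960² × 0.2500 / 0.050² = 3.8416 × 0.2500 / 0.002500 ≈ 384.16.
Rounding up gives n = 385.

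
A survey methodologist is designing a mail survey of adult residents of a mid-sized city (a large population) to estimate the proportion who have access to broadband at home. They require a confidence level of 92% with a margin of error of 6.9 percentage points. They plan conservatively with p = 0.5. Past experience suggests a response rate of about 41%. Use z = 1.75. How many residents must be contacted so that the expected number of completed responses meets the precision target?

Completed interviews needed: n₀ = 1.75² × 0.2500 / 0.069² ≈ 160.81 → 161.
At a 41% response rate, contacts needed = 161 / 0.41 ≈ 392.68 → 393.

393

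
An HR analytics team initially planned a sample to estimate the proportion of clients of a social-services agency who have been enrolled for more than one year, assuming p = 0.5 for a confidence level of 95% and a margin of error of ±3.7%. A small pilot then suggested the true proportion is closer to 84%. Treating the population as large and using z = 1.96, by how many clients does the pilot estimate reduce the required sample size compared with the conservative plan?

324

Conservative (p = 0.5): n = 1.96² × 0.25 / 0.037² ≈ 701.53 → 702.
Using p = 0.84: p(1−p) = 0.1344, so n = 1.96² × 0.1344 / 0.037² ≈ 377.14 → 378.
Reduction: 702 − 378 = 324.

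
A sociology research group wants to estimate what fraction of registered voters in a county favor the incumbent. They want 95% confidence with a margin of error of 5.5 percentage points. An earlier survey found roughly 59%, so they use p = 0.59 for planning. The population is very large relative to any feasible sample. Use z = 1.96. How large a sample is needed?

With p = 0.59, p(1−p) = 0.2419.
n = z²·p(1−p)/E² = 1.96² × 0.2419 / 0.055² = 3.8416 × 0.2419 / 0.003025 ≈ 307.20.
Rounding up gives n = 308.

308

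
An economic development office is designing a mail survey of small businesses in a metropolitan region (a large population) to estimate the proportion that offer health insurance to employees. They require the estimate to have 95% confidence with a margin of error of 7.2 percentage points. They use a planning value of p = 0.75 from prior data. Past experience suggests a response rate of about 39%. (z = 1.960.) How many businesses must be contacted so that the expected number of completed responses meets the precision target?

357

Completed interviews needed: n₀ = 1.960² × 0.1875 / 0.072² ≈ 138.95 → 139.
At a 39% response rate, contacts needed = 139 / 0.39 ≈ 356.41 → 357.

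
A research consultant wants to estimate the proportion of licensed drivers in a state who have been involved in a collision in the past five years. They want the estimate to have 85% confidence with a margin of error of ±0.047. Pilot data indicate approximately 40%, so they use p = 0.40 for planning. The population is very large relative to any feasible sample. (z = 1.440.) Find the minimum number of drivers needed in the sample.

226

With p = 0.40, p(1−p) = 0.2400.
n = z²·p(1−p)/E² = 1.440² × 0.2400 / 0.047² = 2.0736 × 0.2400 / 0.002209 ≈ 225.29.
Rounding up gives n = 226.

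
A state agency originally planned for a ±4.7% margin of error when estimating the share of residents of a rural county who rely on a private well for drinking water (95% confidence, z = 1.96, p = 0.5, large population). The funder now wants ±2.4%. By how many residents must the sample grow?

1233

At ±4.7%: n = 1.96² × 0.2500 / 0.047² ≈ 434.77 → 435.
At ±2.4%: n = 1.96² × 0.2500 / 0.024² ≈ 1667.36 → 1668.
Additional respondents: 1668 − 435 = 1233.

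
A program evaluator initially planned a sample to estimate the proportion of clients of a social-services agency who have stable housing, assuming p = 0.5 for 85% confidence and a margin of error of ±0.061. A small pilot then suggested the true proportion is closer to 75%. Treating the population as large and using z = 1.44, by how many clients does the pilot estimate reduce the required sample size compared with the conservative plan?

Conservative (p = 0.5): n = 1.44² × 0.25 / 0.061² ≈ 139.32 → 140.
Using p = 0.75: p(1−p) = 0.1875, so n = 1.44² × 0.1875 / 0.061² ≈ 104.49 → 105.
Reduction: 140 − 105 = 35.

35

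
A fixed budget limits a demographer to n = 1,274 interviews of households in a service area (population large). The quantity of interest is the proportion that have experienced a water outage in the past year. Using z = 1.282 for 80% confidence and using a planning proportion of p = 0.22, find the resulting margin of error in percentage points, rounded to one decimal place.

SE(p̂) = √[p(1−p)/n] = √[0.1716/1274] = 0.01161.
E = z × SE = 1.282 × 0.01161 = 0.01488, or 1.5 percentage points.

1.5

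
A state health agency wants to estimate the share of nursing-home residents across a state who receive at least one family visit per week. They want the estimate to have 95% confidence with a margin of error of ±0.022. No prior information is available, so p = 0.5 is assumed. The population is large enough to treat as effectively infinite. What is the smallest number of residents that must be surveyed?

For 95% confidence, z = 1.960.
With p = 0.5, p(1−p) = 0.25.
n = z²·p(1−p)/E² = 1.960² × 0.2500 / 0.022² = 3.8416 × 0.2500 / 0.000484 ≈ 1984.30.
Rounding up gives n = 1985.

1985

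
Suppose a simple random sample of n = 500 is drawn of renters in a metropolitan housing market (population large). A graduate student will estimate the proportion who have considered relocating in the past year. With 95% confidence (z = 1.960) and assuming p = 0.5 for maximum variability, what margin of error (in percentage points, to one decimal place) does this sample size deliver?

SE(p̂) = √[p(1−p)/n] = √[0.2500/500] = 0.02236.
E = z × SE = 1.960 × 0.02236 = 0.04383, or 4.4 percentage points.

4.4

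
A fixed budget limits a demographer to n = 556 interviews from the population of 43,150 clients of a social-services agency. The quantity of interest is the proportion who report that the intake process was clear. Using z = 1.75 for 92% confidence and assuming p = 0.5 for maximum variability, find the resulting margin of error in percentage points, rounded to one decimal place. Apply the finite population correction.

Finite-population factor: (N−n)/(N−1) = (43150−556)/(43150−1) = 0.9871.
SE(p̂) = √[p(1−p)/n · (N−n)/(N−1)] = √[0.2500/556 × 0.9871] = 0.02107.
E = z × SE = 1.75 × 0.02107 = 0.03687 ≈ 3.7 percentage points.

3.7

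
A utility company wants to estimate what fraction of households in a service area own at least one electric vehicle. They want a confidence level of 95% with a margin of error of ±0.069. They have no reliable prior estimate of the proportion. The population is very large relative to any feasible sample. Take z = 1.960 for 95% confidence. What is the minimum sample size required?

202

With no prior estimate, use p = 0.5, giving p(1−p) = 0.25.
n = z²·p(1−p)/E² = 1.960² × 0.2500 / 0.069² = 3.8416 × 0.2500 / 0.004761 ≈ 201.72.
Rounding up gives n = 202.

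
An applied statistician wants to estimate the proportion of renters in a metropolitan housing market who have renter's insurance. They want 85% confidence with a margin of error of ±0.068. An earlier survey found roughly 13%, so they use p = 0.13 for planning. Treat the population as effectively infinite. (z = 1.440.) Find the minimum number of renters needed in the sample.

51

With p = 0.13, p(1−p) = 0.1131.
n = z²·p(1−p)/E² = 1.440² × 0.1131 / 0.068² = 2.0736 × 0.1131 / 0.004624 ≈ 50.72.
Rounding up gives n = 51.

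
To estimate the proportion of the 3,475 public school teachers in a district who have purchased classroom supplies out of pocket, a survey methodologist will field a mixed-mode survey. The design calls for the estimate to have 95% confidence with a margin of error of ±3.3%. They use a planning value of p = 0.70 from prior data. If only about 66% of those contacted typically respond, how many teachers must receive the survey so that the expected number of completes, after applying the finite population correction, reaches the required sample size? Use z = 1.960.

Completed interviews needed (unadjusted): n₀ = 1.960² × 0.2100 / 0.033² ≈ 740.80 → 741.
FPC for N = 3,475: n = 741 / (1 + 740/3475) = 741 / 1.2129 ≈ 610.91 → 611.
At a 66% response rate, contacts needed = 611 / 0.66 ≈ 925.76 → 926.

926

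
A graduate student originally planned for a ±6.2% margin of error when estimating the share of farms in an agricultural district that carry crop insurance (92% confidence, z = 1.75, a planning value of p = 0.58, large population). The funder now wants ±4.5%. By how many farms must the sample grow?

174

At ±6.2%: n = 1.75² × 0.2436 / 0.062² ≈ 194.08 → 195.
At ±4.5%: n = 1.75² × 0.2436 / 0.045² ≈ 368.41 → 369.
Additional respondents: 369 − 195 = 174.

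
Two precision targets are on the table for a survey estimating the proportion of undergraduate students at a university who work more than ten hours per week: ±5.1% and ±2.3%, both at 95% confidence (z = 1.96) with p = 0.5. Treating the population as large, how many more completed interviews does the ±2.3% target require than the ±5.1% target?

1446

At ±5.1%: n = 1.96² × 0.2500 / 0.051² ≈ 369.24 → 370.
At ±2.3%: n = 1.96² × 0.2500 / 0.023² ≈ 1815.50 → 1816.
Additional respondents: 1816 − 370 = 1446.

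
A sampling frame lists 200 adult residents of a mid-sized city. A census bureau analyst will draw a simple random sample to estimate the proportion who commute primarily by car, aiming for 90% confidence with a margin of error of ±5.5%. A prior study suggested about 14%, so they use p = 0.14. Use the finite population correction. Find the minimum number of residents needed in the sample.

For 90% confidence, z = 1.645.
Unadjusted: n₀ = 1.645² × 0.14 × 0.86 / 0.055² ≈ 107.70, so n₀ = 108.
Finite population correction with N = 200: n = n₀ / (1 + (n₀−1)/N) = 108 / (1 + 107/200) = 108 / 1.5350 ≈ 70.36.
Rounding up, n = 71.

71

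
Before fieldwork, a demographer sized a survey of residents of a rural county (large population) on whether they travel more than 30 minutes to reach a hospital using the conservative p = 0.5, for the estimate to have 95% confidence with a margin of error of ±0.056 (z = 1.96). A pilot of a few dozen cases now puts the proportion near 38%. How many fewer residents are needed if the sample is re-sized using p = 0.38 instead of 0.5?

Conservative (p = 0.5): n = 1.96² × 0.25 / 0.056² ≈ 306.25 → 307.
Using p = 0.38: p(1−p) = 0.2356, so n = 1.96² × 0.2356 / 0.056² ≈ 288.61 → 289.
Reduction: 307 − 289 = 18.

18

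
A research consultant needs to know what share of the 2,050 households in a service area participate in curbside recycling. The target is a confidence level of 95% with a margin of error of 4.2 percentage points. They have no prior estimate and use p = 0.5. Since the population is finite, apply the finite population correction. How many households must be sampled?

For 95% confidence, z = 1.960.
Unadjusted: n₀ = 1.960² × 0.50 × 0.50 / 0.042² ≈ 544.44, so n₀ = 545.
Finite population correction with N = 2,050: n = n₀ / (1 + (n₀−1)/N) = 545 / (1 + 544/2050) = 545 / 1.2654 ≈ 430.71.
Rounding up, n = 431.

431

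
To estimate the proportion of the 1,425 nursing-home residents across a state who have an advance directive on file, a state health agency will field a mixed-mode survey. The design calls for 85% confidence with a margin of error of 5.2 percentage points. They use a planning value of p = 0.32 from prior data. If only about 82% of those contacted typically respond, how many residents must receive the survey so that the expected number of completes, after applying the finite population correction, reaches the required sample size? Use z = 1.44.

Completed interviews needed (unadjusted): n₀ = 1.44² × 0.2176 / 0.052² ≈ 166.87 → 167.
FPC for N = 1,425: n = 167 / (1 + 166/1425) = 167 / 1.1165 ≈ 149.58 → 150.
At an 82% response rate, contacts needed = 150 / 0.82 ≈ 182.93 → 183.

183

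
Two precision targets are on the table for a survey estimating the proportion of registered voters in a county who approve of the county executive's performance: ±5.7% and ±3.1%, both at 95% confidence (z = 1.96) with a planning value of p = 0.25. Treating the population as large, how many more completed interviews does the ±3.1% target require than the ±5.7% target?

528

At ±5.7%: n = 1.96² × 0.1875 / 0.057² ≈ 221.70 → 222.
At ±3.1%: n = 1.96² × 0.1875 / 0.031² ≈ 749.53 → 750.
Additional respondents: 750 − 222 = 528.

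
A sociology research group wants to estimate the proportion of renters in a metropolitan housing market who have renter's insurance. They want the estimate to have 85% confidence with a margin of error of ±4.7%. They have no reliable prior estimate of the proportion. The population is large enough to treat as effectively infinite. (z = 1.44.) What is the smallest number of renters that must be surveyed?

With no prior estimate, use p = 0.5, giving p(1−p) = 0.25.
n = z²·p(1−p)/E² = 1.44² × 0.2500 / 0.047² = 2.0736 × 0.2500 / 0.002209 ≈ 234.68.
Rounding up gives n = 235.

235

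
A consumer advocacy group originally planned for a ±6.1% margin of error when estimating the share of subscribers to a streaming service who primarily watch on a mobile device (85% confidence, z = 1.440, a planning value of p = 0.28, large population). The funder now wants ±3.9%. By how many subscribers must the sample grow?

162

At ±6.1%: n = 1.440² × 0.2016 / 0.061² ≈ 112.35 → 113.
At ±3.9%: n = 1.440² × 0.2016 / 0.039² ≈ 274.84 → 275.
Additional respondents: 275 − 113 = 162.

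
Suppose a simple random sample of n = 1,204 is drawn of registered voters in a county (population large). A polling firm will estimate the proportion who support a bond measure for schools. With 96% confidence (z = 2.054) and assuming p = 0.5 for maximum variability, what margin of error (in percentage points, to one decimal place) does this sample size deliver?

SE(p̂) = √[p(1−p)/n] = √[0.2500/1204] = 0.01441.
E = z × SE = 2.054 × 0.01441 = 0.02960, or 3.0 percentage points.

3.0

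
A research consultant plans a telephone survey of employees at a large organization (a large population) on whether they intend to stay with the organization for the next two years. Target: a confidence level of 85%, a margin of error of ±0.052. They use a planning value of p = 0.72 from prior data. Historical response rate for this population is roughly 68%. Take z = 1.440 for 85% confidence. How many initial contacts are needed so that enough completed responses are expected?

228

Completed interviews needed: n₀ = 1.440² × 0.2016 / 0.052² ≈ 154.60 → 155.
At a 68% response rate, contacts needed = 155 / 0.68 ≈ 227.94 → 228.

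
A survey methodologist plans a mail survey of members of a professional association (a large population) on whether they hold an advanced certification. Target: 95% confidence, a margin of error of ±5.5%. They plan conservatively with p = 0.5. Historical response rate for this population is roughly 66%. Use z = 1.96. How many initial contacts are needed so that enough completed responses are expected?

482

Completed interviews needed: n₀ = 1.96² × 0.2500 / 0.055² ≈ 317.49 → 318.
At a 66% response rate, contacts needed = 318 / 0.66 ≈ 481.82 → 482.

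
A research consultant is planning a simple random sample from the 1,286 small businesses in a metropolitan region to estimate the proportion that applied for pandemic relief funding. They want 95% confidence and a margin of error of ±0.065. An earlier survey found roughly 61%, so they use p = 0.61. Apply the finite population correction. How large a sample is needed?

For 95% confidence, z = 1.96.
Unadjusted: n₀ = 1.96² × 0.61 × 0.39 / 0.065² ≈ 216.31, so n₀ = 217.
Finite population correction with N = 1,286: n = n₀ / (1 + (n₀−1)/N) = 217 / (1 + 216/1286) = 217 / 1.1680 ≈ 185.79.
Rounding up, n = 186.

186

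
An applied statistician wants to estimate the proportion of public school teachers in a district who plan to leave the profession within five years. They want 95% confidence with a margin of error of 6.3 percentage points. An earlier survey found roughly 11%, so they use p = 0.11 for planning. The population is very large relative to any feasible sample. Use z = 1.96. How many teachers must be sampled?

With p = 0.11, p(1−p) = 0.0979.
n = z²·p(1−p)/E² = 1.96² × 0.0979 / 0.063² = 3.8416 × 0.0979 / 0.003969 ≈ 94.76.
Rounding up gives n = 95.

95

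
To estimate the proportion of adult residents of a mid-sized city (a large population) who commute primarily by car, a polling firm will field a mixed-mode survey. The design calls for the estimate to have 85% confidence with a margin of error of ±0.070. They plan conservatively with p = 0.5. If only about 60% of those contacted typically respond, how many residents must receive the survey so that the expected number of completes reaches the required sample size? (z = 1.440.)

177

Completed interviews needed: n₀ = 1.440² × 0.2500 / 0.070² ≈ 105.80 → 106.
At a 60% response rate, contacts needed = 106 / 0.60 ≈ 176.67 → 177.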